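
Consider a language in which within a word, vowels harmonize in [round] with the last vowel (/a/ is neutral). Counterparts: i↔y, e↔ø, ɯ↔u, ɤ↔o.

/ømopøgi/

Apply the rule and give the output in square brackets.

/ø/ harmonizes with /i/ ([-round]) → [e]
/o/ harmonizes with /i/ ([-round]) → [ɤ]
/ø/ harmonizes with /i/ ([-round]) → [e]

[emɤpegi]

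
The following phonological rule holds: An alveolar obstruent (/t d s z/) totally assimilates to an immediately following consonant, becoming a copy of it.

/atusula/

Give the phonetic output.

no segment meets the rule's conditions; no change.

[atusula]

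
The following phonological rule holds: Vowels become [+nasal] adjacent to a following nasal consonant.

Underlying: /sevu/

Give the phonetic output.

no segment meets the rule's conditions; no change.

[sevu]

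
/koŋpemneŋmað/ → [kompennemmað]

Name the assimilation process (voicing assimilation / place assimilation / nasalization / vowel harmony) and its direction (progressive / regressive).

/ŋ/→[m] /m/→[n] /ŋ/→[m].
Each target copies a feature from the following segment, so the direction is regressive.

place assimilation, regressive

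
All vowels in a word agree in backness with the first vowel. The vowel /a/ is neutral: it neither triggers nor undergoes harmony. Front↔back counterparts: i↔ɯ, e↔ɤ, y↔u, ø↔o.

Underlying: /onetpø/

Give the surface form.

[onɤtpo]

/e/ harmonizes with /o/ ([+back]) → [ɤ]
/ø/ harmonizes with /o/ ([+back]) → [o]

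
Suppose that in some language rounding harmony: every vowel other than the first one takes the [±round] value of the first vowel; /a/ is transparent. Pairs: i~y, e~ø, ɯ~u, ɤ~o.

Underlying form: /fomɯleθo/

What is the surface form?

/ɯ/ harmonizes with /o/ ([+round]) → [u]
/e/ harmonizes with /o/ ([+round]) → [ø]

[fomuløθo]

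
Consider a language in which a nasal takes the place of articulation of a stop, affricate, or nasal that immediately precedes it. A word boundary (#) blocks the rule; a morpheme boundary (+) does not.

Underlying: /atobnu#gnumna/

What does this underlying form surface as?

/n/ after /b/ (labial) → [m]
/n/ after /g/ (velar) → [ŋ]
/n/ after /m/ (labial) → [m]

[atobmu#gŋumma]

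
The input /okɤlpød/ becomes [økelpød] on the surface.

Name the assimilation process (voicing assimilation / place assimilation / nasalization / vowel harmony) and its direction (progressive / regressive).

vowel harmony, regressive

/o/→[ø] /ɤ/→[e].
Vowels agree with the last vowel, so the harmony is regressive.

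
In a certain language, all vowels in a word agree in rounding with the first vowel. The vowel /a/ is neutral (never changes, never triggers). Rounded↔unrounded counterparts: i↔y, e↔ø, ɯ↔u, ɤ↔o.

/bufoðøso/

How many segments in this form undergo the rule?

0

No segment meets the rule's conditions.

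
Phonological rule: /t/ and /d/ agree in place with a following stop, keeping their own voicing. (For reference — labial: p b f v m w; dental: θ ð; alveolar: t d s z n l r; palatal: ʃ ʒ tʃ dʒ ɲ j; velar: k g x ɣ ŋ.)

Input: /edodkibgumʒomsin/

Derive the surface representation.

[edogkibgumʒomsin]

/d/ before /k/ (velar) → [g]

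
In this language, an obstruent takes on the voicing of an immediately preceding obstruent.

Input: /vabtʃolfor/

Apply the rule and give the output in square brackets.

/tʃ/ after /b/ (voiced) → [dʒ]

[vabdʒolfor]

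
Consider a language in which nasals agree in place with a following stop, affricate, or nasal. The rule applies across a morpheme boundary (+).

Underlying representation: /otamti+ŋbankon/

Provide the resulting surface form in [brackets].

[otanti+mbaŋkon]

/m/ before /t/ (alveolar) → [n]
/ŋ/ before /b/ (labial) → [m]
/n/ before /k/ (velar) → [ŋ]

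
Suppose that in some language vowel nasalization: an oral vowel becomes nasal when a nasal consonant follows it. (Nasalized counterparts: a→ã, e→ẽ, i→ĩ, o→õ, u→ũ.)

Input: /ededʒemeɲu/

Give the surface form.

/e/ before nasal /m/ → [ẽ]
/e/ before nasal /ɲ/ → [ẽ]

[ededʒẽmẽɲu]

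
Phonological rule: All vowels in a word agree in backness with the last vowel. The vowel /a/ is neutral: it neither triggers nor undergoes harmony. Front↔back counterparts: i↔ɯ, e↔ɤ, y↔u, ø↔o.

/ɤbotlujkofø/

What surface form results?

/ɤ/ harmonizes with /ø/ ([-back]) → [e]
/o/ harmonizes with /ø/ ([-back]) → [ø]
/u/ harmonizes with /ø/ ([-back]) → [y]
/o/ harmonizes with /ø/ ([-back]) → [ø]

[ebøtlyjkøfø]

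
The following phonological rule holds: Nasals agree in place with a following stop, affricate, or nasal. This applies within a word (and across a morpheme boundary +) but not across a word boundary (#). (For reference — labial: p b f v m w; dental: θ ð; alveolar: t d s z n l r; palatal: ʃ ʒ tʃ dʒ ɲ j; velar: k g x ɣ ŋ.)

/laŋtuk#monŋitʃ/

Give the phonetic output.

[lantuk#moŋŋitʃ]

/ŋ/ before /t/ (alveolar) → [n]
/n/ before /ŋ/ (velar) → [ŋ]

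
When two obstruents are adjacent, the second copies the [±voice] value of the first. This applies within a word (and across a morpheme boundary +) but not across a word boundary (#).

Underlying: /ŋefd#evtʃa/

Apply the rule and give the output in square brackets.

/d/ after /f/ (voiceless) → [t]
/tʃ/ after /v/ (voiced) → [dʒ]

[ŋeft#evdʒa]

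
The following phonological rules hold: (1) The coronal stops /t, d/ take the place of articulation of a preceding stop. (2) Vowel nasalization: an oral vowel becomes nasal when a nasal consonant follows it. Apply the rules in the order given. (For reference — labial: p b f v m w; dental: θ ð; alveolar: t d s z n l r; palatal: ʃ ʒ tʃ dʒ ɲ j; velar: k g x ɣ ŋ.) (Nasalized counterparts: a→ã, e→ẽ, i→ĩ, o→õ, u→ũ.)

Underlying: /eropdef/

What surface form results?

[eropbef]

Rule 1: /d/ after /p/ (labial) → [b]
After rule 1: eropbef
Rule 2: no segment meets the rule's conditions; no change.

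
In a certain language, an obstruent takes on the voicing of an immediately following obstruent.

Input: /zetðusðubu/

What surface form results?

[zedðuzðubu]

/t/ before /ð/ (voiced) → [d]
/s/ before /ð/ (voiced) → [z]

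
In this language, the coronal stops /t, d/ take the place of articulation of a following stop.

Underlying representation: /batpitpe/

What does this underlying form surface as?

/t/ before /p/ (labial) → [p]
/t/ before /p/ (labial) → [p]

[bappippe]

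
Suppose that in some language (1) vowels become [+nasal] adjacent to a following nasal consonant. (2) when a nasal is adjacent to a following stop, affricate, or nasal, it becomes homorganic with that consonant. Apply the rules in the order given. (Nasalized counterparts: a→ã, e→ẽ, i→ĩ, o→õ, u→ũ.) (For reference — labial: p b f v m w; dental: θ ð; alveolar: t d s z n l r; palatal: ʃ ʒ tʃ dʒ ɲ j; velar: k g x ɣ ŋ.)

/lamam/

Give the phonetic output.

[lãmãm]

Rule 1: /a/ before nasal /m/ → [ã]
Rule 1: /a/ before nasal /m/ → [ã]
After rule 1: lãmãm
Rule 2: no segment meets the rule's conditions; no change.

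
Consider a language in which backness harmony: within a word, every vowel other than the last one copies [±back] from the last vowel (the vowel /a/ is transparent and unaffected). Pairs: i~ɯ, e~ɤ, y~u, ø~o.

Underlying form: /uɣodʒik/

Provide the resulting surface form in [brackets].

/u/ harmonizes with /i/ ([-back]) → [y]
/o/ harmonizes with /i/ ([-back]) → [ø]

[yɣødʒik]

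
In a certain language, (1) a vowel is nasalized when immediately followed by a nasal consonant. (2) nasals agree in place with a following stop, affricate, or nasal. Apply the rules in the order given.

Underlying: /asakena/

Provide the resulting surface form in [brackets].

[asakẽna]

Rule 1: /e/ before nasal /n/ → [ẽ]
After rule 1: asakẽna
Rule 2: no segment meets the rule's conditions; no change.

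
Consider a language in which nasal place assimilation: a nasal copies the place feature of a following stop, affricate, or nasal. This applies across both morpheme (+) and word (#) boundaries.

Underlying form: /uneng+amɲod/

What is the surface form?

/n/ before /g/ (velar) → [ŋ]
/m/ before /ɲ/ (palatal) → [ɲ]

[uneŋg+aɲɲod]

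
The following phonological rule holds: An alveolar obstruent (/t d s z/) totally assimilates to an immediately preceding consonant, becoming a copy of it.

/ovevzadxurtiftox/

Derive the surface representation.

[ovevvadxurriffox]

/z/ after /v/ → [v] (total assimilation)
/t/ after /r/ → [r] (total assimilation)
/t/ after /f/ → [f] (total assimilation)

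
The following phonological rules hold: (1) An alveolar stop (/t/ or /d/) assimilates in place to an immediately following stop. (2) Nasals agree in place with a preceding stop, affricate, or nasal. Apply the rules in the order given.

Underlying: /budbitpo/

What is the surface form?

Rule 1: /d/ before /b/ (labial) → [b]
Rule 1: /t/ before /p/ (labial) → [p]
After rule 1: bubbippo
Rule 2: no segment meets the rule's conditions; no change.

[bubbippo]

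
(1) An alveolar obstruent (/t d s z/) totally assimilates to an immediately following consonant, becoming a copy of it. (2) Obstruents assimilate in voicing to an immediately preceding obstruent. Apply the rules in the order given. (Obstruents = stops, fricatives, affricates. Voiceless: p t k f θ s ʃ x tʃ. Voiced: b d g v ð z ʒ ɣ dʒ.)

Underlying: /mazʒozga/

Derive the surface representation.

Rule 1: /z/ before /ʒ/ → [ʒ] (total assimilation)
Rule 1: /z/ before /g/ → [g] (total assimilation)
After rule 1: maʒʒogga
Rule 2: no segment meets the rule's conditions; no change.

[maʒʒogga]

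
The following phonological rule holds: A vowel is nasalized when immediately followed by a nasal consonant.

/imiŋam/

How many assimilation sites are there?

3

/i/ before nasal /m/ → [ĩ]
/i/ before nasal /ŋ/ → [ĩ]
/a/ before nasal /m/ → [ã]
3 segments change.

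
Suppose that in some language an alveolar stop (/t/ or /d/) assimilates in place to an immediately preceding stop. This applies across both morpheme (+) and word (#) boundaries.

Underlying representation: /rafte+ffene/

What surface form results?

[rafte+ffene]

no segment meets the rule's conditions; no change.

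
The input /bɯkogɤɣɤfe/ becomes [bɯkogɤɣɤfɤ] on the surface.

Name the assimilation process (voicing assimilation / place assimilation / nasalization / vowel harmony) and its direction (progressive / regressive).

/e/→[ɤ].
Vowels agree with the first vowel, so the harmony is progressive.

vowel harmony, progressive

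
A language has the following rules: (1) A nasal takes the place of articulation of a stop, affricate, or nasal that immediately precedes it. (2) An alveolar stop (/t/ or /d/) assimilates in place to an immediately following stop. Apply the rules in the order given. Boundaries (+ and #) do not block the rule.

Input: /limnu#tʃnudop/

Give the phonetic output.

Rule 1: /n/ after /m/ (labial) → [m]
Rule 1: /n/ after /tʃ/ (palatal) → [ɲ]
After rule 1: limmu#tʃɲudop
Rule 2: no segment meets the rule's conditions; no change.

[limmu#tʃɲudop]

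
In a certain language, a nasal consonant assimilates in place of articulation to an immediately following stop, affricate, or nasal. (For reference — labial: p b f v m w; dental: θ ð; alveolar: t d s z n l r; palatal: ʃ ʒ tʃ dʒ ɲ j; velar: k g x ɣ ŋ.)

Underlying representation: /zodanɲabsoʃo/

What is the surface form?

/n/ before /ɲ/ (palatal) → [ɲ]

[zodaɲɲabsoʃo]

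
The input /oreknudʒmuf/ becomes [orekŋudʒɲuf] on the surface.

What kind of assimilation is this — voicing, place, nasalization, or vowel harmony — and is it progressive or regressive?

place assimilation, progressive

/n/→[ŋ] /m/→[ɲ].
Each target copies a feature from the preceding segment, so the direction is progressive.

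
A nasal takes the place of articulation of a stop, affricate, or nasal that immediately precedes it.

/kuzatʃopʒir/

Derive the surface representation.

no segment meets the rule's conditions; no change.

[kuzatʃopʒir]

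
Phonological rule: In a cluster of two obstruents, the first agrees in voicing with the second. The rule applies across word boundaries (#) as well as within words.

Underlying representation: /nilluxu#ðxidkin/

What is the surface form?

/ð/ before /x/ (voiceless) → [θ]
/d/ before /k/ (voiceless) → [t]

[nilluxu#θxitkin]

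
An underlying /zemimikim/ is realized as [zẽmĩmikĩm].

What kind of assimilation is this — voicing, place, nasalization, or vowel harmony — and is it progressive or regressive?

/e/→[ẽ] /i/→[ĩ] /i/→[ĩ].
Each target copies a feature from the following segment, so the direction is regressive.

nasalization, regressive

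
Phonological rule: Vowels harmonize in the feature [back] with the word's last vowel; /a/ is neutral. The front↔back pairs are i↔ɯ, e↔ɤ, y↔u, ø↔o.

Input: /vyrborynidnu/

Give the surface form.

[vurborunɯdnu]

/y/ harmonizes with /u/ ([+back]) → [u]
/y/ harmonizes with /u/ ([+back]) → [u]
/i/ harmonizes with /u/ ([+back]) → [ɯ]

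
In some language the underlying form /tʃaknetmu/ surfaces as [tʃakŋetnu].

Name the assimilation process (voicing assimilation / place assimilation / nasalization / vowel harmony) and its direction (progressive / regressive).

place assimilation, progressive

/n/→[ŋ] /m/→[n].
Each target copies a feature from the preceding segment, so the direction is progressive.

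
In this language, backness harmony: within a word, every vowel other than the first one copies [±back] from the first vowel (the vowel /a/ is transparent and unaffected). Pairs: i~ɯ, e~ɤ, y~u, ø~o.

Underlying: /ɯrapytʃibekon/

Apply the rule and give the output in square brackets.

/y/ harmonizes with /ɯ/ ([+back]) → [u]
/i/ harmonizes with /ɯ/ ([+back]) → [ɯ]
/e/ harmonizes with /ɯ/ ([+back]) → [ɤ]

[ɯraputʃɯbɤkon]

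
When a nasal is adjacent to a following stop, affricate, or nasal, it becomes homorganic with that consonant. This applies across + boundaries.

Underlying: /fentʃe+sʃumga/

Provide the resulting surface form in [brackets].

[feɲtʃe+sʃuŋga]

/n/ before /tʃ/ (palatal) → [ɲ]
/m/ before /g/ (velar) → [ŋ]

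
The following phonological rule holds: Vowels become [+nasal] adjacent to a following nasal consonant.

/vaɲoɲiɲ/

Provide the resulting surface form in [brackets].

/a/ before nasal /ɲ/ → [ã]
/o/ before nasal /ɲ/ → [õ]
/i/ before nasal /ɲ/ → [ĩ]

[vãɲõɲĩɲ]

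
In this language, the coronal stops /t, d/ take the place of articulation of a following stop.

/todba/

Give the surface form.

[tobba]

/d/ before /b/ (labial) → [b]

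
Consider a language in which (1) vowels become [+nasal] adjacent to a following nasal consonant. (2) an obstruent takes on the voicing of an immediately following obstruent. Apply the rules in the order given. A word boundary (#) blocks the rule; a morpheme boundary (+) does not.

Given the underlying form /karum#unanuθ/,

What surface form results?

[karũm#ũnãnuθ]

Rule 1: /u/ before nasal /m/ → [ũ]
Rule 1: /u/ before nasal /n/ → [ũ]
Rule 1: /a/ before nasal /n/ → [ã]
After rule 1: karũm#ũnãnuθ
Rule 2: no segment meets the rule's conditions; no change.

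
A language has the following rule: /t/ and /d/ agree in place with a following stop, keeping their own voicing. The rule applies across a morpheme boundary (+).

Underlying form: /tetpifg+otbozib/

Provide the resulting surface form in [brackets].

/t/ before /p/ (labial) → [p]
/t/ before /b/ (labial) → [p]

[teppifg+opbozib]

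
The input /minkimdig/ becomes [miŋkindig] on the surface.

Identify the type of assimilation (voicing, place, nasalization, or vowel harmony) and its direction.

/n/→[ŋ] /m/→[n].
Each target copies a feature from the following segment, so the direction is regressive.

place assimilation, regressive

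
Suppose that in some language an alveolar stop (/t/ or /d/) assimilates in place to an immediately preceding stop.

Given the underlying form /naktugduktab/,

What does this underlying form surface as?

[nakkuggukkab]

/t/ after /k/ (velar) → [k]
/d/ after /g/ (velar) → [g]
/t/ after /k/ (velar) → [k]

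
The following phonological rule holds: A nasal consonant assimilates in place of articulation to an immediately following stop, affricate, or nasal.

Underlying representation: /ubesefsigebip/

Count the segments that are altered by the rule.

No segment meets the rule's conditions.

0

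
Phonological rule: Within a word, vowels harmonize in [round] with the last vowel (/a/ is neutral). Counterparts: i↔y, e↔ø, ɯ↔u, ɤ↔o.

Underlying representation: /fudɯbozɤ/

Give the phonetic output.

/u/ harmonizes with /ɤ/ ([-round]) → [ɯ]
/o/ harmonizes with /ɤ/ ([-round]) → [ɤ]

[fɯdɯbɤzɤ]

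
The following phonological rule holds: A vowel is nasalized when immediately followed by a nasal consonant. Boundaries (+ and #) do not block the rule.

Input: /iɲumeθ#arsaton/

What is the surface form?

[ĩɲũmeθ#arsatõn]

/i/ before nasal /ɲ/ → [ĩ]
/u/ before nasal /m/ → [ũ]
/o/ before nasal /n/ → [õ]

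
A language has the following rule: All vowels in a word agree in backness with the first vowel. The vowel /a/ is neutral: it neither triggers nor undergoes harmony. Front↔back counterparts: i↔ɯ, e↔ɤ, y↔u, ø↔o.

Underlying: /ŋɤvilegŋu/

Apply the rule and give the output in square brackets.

/i/ harmonizes with /ɤ/ ([+back]) → [ɯ]
/e/ harmonizes with /ɤ/ ([+back]) → [ɤ]

[ŋɤvɯlɤgŋu]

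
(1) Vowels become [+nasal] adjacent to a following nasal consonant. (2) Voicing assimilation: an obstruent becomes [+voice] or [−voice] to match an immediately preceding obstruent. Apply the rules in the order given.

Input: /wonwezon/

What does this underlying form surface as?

[wõnwezõn]

Rule 1: /o/ before nasal /n/ → [õ]
Rule 1: /o/ before nasal /n/ → [õ]
After rule 1: wõnwezõn
Rule 2: no segment meets the rule's conditions; no change.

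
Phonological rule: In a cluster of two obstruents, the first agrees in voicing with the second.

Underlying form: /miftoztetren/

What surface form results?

/z/ before /t/ (voiceless) → [s]

[miftostetren]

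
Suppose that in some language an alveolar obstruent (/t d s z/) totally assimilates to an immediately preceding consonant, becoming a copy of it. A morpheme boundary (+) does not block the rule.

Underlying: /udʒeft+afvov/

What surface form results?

[udʒeff+afvov]

/t/ after /f/ → [f] (total assimilation)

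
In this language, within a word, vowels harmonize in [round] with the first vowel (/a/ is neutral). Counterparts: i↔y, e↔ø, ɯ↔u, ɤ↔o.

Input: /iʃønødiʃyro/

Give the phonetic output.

[iʃenediʃirɤ]

/ø/ harmonizes with /i/ ([-round]) → [e]
/ø/ harmonizes with /i/ ([-round]) → [e]
/y/ harmonizes with /i/ ([-round]) → [i]
/o/ harmonizes with /i/ ([-round]) → [ɤ]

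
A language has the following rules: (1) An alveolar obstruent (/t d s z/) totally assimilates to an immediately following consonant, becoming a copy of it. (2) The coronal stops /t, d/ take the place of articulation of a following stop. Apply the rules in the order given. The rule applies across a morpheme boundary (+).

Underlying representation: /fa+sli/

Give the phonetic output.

Rule 1: /s/ before /l/ → [l] (total assimilation)
After rule 1: fa+lli
Rule 2: no segment meets the rule's conditions; no change.

[fa+lli]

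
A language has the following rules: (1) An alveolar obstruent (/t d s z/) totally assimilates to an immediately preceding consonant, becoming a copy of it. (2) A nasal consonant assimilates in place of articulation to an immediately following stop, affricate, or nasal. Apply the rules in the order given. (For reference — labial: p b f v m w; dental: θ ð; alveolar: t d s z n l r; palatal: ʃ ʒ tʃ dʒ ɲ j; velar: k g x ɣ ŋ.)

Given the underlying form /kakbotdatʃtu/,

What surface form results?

Rule 1: /d/ after /t/ → [t] (total assimilation)
Rule 1: /t/ after /tʃ/ → [tʃ] (total assimilation)
After rule 1: kakbottatʃtʃu
Rule 2: no segment meets the rule's conditions; no change.

[kakbottatʃtʃu]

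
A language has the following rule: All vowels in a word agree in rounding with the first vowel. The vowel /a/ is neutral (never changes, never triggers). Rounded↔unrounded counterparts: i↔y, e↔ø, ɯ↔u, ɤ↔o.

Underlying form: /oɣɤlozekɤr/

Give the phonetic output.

/ɤ/ harmonizes with /o/ ([+round]) → [o]
/e/ harmonizes with /o/ ([+round]) → [ø]
/ɤ/ harmonizes with /o/ ([+round]) → [o]

[oɣolozøkor]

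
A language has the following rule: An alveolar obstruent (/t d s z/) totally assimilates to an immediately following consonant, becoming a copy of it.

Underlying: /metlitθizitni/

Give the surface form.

/t/ before /l/ → [l] (total assimilation)
/t/ before /θ/ → [θ] (total assimilation)
/t/ before /n/ → [n] (total assimilation)

[melliθθizinni]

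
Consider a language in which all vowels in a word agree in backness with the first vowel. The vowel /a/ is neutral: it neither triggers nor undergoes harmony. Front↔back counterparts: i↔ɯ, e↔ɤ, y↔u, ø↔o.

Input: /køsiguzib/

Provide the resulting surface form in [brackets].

[køsigyzib]

/u/ harmonizes with /ø/ ([-back]) → [y]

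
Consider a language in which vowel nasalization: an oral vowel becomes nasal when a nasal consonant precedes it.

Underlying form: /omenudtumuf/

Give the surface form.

/e/ after nasal /m/ → [ẽ]
/u/ after nasal /n/ → [ũ]
/u/ after nasal /m/ → [ũ]

[omẽnũdtumũf]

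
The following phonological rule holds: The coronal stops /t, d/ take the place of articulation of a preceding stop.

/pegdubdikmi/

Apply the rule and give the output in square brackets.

/d/ after /g/ (velar) → [g]
/d/ after /b/ (labial) → [b]

[peggubbikmi]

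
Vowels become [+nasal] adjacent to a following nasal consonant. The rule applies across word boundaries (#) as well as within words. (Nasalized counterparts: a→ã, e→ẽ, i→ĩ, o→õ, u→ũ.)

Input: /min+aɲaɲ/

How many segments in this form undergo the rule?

3

/i/ before nasal /n/ → [ĩ]
/a/ before nasal /ɲ/ → [ã]
/a/ before nasal /ɲ/ → [ã]
3 segments change.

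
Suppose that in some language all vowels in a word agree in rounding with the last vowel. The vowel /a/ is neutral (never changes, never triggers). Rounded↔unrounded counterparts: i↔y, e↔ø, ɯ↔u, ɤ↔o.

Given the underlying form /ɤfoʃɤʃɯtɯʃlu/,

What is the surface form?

[ofoʃoʃutuʃlu]

/ɤ/ harmonizes with /u/ ([+round]) → [o]
/ɤ/ harmonizes with /u/ ([+round]) → [o]
/ɯ/ harmonizes with /u/ ([+round]) → [u]
/ɯ/ harmonizes with /u/ ([+round]) → [u]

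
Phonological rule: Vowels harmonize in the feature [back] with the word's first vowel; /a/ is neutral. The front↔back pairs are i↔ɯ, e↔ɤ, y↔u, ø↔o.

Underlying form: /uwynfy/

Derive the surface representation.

/y/ harmonizes with /u/ ([+back]) → [u]
/y/ harmonizes with /u/ ([+back]) → [u]

[uwunfu]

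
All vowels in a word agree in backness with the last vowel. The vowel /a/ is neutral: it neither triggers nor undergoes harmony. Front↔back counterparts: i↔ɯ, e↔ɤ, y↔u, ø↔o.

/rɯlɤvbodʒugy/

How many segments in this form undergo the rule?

/ɯ/ harmonizes with /y/ ([-back]) → [i]
/ɤ/ harmonizes with /y/ ([-back]) → [e]
/o/ harmonizes with /y/ ([-back]) → [ø]
/u/ harmonizes with /y/ ([-back]) → [y]
4 segments change.

4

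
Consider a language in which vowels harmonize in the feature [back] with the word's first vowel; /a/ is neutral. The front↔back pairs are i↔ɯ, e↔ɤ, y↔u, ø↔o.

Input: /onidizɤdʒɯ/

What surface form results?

/i/ harmonizes with /o/ ([+back]) → [ɯ]
/i/ harmonizes with /o/ ([+back]) → [ɯ]

[onɯdɯzɤdʒɯ]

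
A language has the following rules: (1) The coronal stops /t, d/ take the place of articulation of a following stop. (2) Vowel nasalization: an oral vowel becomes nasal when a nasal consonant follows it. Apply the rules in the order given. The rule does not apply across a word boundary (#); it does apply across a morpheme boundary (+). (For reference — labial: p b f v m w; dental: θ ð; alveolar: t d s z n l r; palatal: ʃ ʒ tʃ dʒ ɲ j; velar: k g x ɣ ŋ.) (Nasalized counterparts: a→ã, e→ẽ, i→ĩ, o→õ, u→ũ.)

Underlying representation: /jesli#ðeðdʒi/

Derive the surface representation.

Rule 1: no segment meets the rule's conditions; no change.
After rule 1: jesli#ðeðdʒi
Rule 2: no segment meets the rule's conditions; no change.

[jesli#ðeðdʒi]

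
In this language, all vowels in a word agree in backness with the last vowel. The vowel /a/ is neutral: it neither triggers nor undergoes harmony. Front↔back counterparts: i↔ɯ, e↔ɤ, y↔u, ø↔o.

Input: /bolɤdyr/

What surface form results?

[bøledyr]

/o/ harmonizes with /y/ ([-back]) → [ø]
/ɤ/ harmonizes with /y/ ([-back]) → [e]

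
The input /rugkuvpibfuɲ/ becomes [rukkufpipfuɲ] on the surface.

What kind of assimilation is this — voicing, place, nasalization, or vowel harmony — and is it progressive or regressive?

/g/→[k] /v/→[f] /b/→[p].
Each target copies a feature from the following segment, so the direction is regressive.

voicing assimilation, regressive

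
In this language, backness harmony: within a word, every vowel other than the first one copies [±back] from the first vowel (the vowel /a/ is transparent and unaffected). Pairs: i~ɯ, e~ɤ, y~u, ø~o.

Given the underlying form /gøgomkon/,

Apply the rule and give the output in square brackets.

[gøgømkøn]

/o/ harmonizes with /ø/ ([-back]) → [ø]
/o/ harmonizes with /ø/ ([-back]) → [ø]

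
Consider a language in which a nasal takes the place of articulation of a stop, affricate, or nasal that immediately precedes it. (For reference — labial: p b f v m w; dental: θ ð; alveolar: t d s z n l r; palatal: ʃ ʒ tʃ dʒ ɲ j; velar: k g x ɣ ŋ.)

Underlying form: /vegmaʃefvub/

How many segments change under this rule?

1

/m/ after /g/ (velar) → [ŋ]
1 segment changes.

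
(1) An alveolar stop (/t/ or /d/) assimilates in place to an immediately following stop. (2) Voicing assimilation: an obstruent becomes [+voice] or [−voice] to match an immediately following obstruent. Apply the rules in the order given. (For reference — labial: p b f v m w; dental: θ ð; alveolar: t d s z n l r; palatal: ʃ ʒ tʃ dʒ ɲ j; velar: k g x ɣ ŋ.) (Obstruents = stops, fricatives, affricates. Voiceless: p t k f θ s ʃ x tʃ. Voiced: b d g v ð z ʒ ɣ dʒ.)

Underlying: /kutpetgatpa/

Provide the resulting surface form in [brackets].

Rule 1: /t/ before /p/ (labial) → [p]
Rule 1: /t/ before /g/ (velar) → [k]
Rule 1: /t/ before /p/ (labial) → [p]
After rule 1: kuppekgappa
Rule 2: /k/ before /g/ (voiced) → [g]

[kuppeggappa]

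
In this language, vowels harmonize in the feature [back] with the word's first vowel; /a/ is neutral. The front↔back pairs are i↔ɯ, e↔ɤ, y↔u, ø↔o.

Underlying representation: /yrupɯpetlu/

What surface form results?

[yrypipetly]

/u/ harmonizes with /y/ ([-back]) → [y]
/ɯ/ harmonizes with /y/ ([-back]) → [i]
/u/ harmonizes with /y/ ([-back]) → [y]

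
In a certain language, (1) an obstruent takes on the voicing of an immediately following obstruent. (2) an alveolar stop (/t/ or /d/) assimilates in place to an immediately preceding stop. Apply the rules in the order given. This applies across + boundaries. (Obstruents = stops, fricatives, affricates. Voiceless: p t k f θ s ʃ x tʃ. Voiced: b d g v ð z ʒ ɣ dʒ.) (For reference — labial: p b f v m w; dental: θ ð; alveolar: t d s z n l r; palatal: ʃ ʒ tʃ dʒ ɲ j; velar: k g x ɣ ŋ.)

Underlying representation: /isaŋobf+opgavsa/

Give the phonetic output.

[isaŋopf+obgafsa]

Rule 1: /b/ before /f/ (voiceless) → [p]
Rule 1: /p/ before /g/ (voiced) → [b]
Rule 1: /v/ before /s/ (voiceless) → [f]
After rule 1: isaŋopf+obgafsa
Rule 2: no segment meets the rule's conditions; no change.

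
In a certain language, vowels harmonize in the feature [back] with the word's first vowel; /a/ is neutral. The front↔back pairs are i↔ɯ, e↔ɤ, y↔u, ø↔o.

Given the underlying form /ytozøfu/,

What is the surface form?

/o/ harmonizes with /y/ ([-back]) → [ø]
/u/ harmonizes with /y/ ([-back]) → [y]

[ytøzøfy]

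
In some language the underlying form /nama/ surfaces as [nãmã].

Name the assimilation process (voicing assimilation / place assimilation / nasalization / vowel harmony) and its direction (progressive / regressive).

/a/→[ã] /a/→[ã].
Each target copies a feature from the preceding segment, so the direction is progressive.

nasalization, progressive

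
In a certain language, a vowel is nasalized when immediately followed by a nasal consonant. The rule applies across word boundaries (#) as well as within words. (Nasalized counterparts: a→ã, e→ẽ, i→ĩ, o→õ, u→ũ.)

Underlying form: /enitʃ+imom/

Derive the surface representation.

/e/ before nasal /n/ → [ẽ]
/i/ before nasal /m/ → [ĩ]
/o/ before nasal /m/ → [õ]

[ẽnitʃ+ĩmõm]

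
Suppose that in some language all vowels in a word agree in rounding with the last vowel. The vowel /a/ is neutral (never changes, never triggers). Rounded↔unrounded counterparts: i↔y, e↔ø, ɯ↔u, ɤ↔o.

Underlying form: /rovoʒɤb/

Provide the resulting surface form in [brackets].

[rɤvɤʒɤb]

/o/ harmonizes with /ɤ/ ([-round]) → [ɤ]
/o/ harmonizes with /ɤ/ ([-round]) → [ɤ]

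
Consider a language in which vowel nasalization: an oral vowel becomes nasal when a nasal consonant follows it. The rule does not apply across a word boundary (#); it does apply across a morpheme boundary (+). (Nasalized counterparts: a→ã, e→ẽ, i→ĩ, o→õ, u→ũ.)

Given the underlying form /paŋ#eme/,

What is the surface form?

[pãŋ#ẽme]

/a/ before nasal /ŋ/ → [ã]
/e/ before nasal /m/ → [ẽ]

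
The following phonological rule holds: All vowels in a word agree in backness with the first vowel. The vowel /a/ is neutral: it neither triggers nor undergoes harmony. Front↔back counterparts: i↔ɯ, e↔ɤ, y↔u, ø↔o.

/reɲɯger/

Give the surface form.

/ɯ/ harmonizes with /e/ ([-back]) → [i]

[reɲiger]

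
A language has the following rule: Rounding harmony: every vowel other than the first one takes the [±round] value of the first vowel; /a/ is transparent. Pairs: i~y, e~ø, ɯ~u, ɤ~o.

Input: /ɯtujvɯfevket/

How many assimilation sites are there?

/u/ harmonizes with /ɯ/ ([-round]) → [ɯ]
1 segment changes.

1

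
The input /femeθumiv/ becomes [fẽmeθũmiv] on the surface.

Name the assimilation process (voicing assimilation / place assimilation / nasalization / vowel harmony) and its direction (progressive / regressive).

/e/→[ẽ] /u/→[ũ].
Each target copies a feature from the following segment, so the direction is regressive.

nasalization, regressive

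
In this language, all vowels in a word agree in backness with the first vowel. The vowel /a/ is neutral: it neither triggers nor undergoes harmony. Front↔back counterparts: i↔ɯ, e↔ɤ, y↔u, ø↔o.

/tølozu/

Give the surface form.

[tøløzy]

/o/ harmonizes with /ø/ ([-back]) → [ø]
/u/ harmonizes with /ø/ ([-back]) → [y]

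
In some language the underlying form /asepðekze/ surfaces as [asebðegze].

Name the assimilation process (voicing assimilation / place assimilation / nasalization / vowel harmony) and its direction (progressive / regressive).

voicing assimilation, regressive

/p/→[b] /k/→[g].
Each target copies a feature from the following segment, so the direction is regressive.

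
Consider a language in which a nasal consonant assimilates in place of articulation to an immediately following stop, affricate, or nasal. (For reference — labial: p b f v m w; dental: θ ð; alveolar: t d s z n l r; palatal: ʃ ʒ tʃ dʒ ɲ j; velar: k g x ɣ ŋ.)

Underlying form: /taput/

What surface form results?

[taput]

no segment meets the rule's conditions; no change.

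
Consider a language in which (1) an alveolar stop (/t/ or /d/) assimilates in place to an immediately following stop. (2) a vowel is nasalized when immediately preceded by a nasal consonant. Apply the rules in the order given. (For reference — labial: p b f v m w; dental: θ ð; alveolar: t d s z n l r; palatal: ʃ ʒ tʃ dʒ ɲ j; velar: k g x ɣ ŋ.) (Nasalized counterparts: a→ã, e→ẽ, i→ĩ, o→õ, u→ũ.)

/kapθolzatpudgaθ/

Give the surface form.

[kapθolzappuggaθ]

Rule 1: /t/ before /p/ (labial) → [p]
Rule 1: /d/ before /g/ (velar) → [g]
After rule 1: kapθolzappuggaθ
Rule 2: no segment meets the rule's conditions; no change.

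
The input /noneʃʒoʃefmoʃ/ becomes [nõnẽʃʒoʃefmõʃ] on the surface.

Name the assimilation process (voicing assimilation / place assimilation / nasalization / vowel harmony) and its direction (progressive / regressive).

nasalization, progressive

/o/→[õ] /e/→[ẽ] /o/→[õ].
Each target copies a feature from the preceding segment, so the direction is progressive.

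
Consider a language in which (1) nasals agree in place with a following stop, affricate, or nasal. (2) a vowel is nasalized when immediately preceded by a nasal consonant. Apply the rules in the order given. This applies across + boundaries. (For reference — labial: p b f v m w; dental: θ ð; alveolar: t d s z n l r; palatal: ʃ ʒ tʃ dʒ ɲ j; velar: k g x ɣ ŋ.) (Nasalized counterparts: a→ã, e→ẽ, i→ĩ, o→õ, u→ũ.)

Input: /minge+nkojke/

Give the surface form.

Rule 1: /n/ before /g/ (velar) → [ŋ]
Rule 1: /n/ before /k/ (velar) → [ŋ]
After rule 1: miŋge+ŋkojke
Rule 2: /i/ after nasal /m/ → [ĩ]

[mĩŋge+ŋkojke]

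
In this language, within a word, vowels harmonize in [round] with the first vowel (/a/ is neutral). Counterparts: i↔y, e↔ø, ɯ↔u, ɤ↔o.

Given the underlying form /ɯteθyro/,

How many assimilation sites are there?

/y/ harmonizes with /ɯ/ ([-round]) → [i]
/o/ harmonizes with /ɯ/ ([-round]) → [ɤ]
2 segments change.

2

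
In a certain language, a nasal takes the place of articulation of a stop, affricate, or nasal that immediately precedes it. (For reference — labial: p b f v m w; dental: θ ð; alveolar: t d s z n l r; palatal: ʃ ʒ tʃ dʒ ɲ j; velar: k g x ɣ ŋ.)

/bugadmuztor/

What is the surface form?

/m/ after /d/ (alveolar) → [n]

[bugadnuztor]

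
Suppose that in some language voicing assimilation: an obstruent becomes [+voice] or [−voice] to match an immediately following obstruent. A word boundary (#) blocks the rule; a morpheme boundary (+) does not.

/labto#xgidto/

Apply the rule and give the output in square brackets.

[lapto#ɣgitto]

/b/ before /t/ (voiceless) → [p]
/x/ before /g/ (voiced) → [ɣ]
/d/ before /t/ (voiceless) → [t]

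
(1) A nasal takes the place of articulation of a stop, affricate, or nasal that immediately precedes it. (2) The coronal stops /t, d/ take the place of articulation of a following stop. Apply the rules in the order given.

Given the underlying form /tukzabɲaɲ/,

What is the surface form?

Rule 1: /ɲ/ after /b/ (labial) → [m]
After rule 1: tukzabmaɲ
Rule 2: no segment meets the rule's conditions; no change.

[tukzabmaɲ]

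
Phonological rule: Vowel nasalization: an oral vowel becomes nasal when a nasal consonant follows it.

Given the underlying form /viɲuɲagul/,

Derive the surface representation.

[vĩɲũɲagul]

/i/ before nasal /ɲ/ → [ĩ]
/u/ before nasal /ɲ/ → [ũ]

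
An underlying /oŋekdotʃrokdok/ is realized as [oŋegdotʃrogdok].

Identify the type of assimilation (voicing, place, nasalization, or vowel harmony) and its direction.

voicing assimilation, regressive

/k/→[g] /k/→[g].
Each target copies a feature from the following segment, so the direction is regressive.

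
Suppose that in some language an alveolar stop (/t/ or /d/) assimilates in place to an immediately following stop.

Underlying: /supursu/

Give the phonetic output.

[supursu]

no segment meets the rule's conditions; no change.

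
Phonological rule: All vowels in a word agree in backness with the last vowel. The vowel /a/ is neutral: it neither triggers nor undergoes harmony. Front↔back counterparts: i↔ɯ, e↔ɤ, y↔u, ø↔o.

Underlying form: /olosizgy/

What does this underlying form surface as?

[øløsizgy]

/o/ harmonizes with /y/ ([-back]) → [ø]
/o/ harmonizes with /y/ ([-back]) → [ø]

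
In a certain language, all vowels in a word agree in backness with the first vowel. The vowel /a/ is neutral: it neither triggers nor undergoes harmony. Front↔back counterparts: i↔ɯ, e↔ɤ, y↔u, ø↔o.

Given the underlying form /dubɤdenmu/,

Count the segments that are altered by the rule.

1

/e/ harmonizes with /u/ ([+back]) → [ɤ]
1 segment changes.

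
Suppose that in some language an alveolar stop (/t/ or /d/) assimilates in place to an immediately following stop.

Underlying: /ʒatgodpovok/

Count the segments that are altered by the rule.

/t/ before /g/ (velar) → [k]
/d/ before /p/ (labial) → [b]
2 segments change.

2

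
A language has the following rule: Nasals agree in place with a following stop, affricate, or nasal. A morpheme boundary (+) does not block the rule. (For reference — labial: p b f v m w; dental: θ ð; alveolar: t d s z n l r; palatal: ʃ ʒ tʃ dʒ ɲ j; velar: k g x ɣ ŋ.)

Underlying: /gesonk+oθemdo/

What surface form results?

/n/ before /k/ (velar) → [ŋ]
/m/ before /d/ (alveolar) → [n]

[gesoŋk+oθendo]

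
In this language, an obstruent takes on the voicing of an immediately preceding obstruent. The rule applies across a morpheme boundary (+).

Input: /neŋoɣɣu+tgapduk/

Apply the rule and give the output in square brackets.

/g/ after /t/ (voiceless) → [k]
/d/ after /p/ (voiceless) → [t]

[neŋoɣɣu+tkaptuk]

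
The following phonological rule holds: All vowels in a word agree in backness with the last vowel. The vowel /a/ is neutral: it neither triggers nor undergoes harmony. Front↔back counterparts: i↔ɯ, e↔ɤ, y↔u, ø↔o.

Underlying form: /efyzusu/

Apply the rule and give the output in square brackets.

[ɤfuzusu]

/e/ harmonizes with /u/ ([+back]) → [ɤ]
/y/ harmonizes with /u/ ([+back]) → [u]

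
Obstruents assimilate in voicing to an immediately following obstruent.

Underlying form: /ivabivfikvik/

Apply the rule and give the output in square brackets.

[ivabiffigvik]

/v/ before /f/ (voiceless) → [f]
/k/ before /v/ (voiced) → [g]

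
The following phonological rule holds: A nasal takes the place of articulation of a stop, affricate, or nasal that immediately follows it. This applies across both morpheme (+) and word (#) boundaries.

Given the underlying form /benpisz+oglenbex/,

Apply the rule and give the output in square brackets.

[bempisz+oglembex]

/n/ before /p/ (labial) → [m]
/n/ before /b/ (labial) → [m]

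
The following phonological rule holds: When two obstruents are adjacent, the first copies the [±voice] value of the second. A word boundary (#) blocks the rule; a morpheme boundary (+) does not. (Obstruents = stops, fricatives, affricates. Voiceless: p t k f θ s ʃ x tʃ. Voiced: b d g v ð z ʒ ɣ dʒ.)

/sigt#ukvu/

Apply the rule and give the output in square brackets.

/g/ before /t/ (voiceless) → [k]
/k/ before /v/ (voiced) → [g]

[sikt#ugvu]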